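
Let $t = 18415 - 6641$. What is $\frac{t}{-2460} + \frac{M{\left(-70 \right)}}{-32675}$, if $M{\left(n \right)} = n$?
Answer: $- \frac{1538173}{321522} \approx -4.784$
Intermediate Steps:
$t = 11774$ ($t = 18415 - 6641 = 11774$)
$\frac{t}{-2460} + \frac{M{\left(-70 \right)}}{-32675} = \frac{11774}{-2460} - \frac{70}{-32675} = 11774 \left(- \frac{1}{2460}\right) - - \frac{14}{6535} = - \frac{5887}{1230} + \frac{14}{6535} = - \frac{1538173}{321522}$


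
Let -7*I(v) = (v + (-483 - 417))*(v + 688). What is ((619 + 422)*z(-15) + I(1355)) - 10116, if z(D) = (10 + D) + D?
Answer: -163731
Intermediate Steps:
z(D) = 10 + 2*D
I(v) = -(-900 + v)*(688 + v)/7 (I(v) = -(v + (-483 - 417))*(v + 688)/7 = -(v - 900)*(688 + v)/7 = -(-900 + v)*(688 + v)/7)
((619 + 422)*z(-15) + I(1355)) - 10116 = ((619 + 422)*(10 + 2*(-15)) + (619200/7 - 1/7*1355**2 + (212/7)*1355)) - 10116 = (1041*(10 - 30) + (619200/7 - 1/7*1836025 + 287260/7)) - 10116 = (1041*(-20) + (619200/7 - 1836025/7 + 287260/7)) - 10116 = (-20820 - 132795) - 10116 = -153615 - 10116 = -163731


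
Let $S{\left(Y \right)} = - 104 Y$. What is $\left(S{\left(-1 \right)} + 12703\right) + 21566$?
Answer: $34373$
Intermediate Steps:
$\left(S{\left(-1 \right)} + 12703\right) + 21566 = \left(\left(-104\right) \left(-1\right) + 12703\right) + 21566 = \left(104 + 12703\right) + 21566 = 12807 + 21566 = 34373$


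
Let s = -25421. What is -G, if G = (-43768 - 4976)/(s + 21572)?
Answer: -16248/1283 ≈ -12.664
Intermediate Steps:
G = 16248/1283 (G = (-43768 - 4976)/(-25421 + 21572) = -48744/(-3849) = -48744*(-1/3849) = 16248/1283 ≈ 12.664)
-G = -1*16248/1283 = -16248/1283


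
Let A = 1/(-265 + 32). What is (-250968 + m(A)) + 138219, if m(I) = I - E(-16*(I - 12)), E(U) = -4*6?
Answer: -26264926/233 ≈ -1.1273e+5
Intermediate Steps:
A = -1/233 (A = 1/(-233) = -1/233 ≈ -0.0042918)
E(U) = -24
m(I) = 24 + I (m(I) = I - 1*(-24) = I + 24 = 24 + I)
(-250968 + m(A)) + 138219 = (-250968 + (24 - 1/233)) + 138219 = (-250968 + 5591/233) + 138219 = -58469953/233 + 138219 = -26264926/233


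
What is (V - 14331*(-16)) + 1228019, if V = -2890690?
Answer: -1433375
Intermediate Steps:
(V - 14331*(-16)) + 1228019 = (-2890690 - 14331*(-16)) + 1228019 = (-2890690 + 229296) + 1228019 = -2661394 + 1228019 = -1433375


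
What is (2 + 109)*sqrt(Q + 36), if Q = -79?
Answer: 111*I*sqrt(43) ≈ 727.88*I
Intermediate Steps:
(2 + 109)*sqrt(Q + 36) = (2 + 109)*sqrt(-79 + 36) = 111*sqrt(-43) = 111*(I*sqrt(43)) = 111*I*sqrt(43)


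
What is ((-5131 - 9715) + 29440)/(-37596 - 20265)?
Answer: -14594/57861 ≈ -0.25222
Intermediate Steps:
((-5131 - 9715) + 29440)/(-37596 - 20265) = (-14846 + 29440)/(-57861) = 14594*(-1/57861) = -14594/57861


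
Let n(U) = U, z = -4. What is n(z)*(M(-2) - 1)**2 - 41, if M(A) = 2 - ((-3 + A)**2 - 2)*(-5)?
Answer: -53865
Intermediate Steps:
M(A) = -8 + 5*(-3 + A)**2 (M(A) = 2 - (-2 + (-3 + A)**2)*(-5) = 2 - (10 - 5*(-3 + A)**2) = 2 + (-10 + 5*(-3 + A)**2) = -8 + 5*(-3 + A)**2)
n(z)*(M(-2) - 1)**2 - 41 = -4*((-8 + 5*(-3 - 2)**2) - 1)**2 - 41 = -4*((-8 + 5*(-5)**2) - 1)**2 - 41 = -4*((-8 + 5*25) - 1)**2 - 41 = -4*((-8 + 125) - 1)**2 - 41 = -4*(117 - 1)**2 - 41 = -4*116**2 - 41 = -4*13456 - 41 = -53824 - 41 = -53865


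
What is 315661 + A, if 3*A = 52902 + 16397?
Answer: 1016282/3 ≈ 3.3876e+5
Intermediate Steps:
A = 69299/3 (A = (52902 + 16397)/3 = (⅓)*69299 = 69299/3 ≈ 23100.)
315661 + A = 315661 + 69299/3 = 1016282/3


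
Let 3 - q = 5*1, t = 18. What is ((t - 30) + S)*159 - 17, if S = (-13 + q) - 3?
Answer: -4787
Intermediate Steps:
q = -2 (q = 3 - 5 = -2)
S = -18 (S = (-13 - 2) - 3 = -15 - 3 = -18)
((t - 30) + S)*159 - 17 = ((18 - 30) - 18)*159 - 17 = (-12 - 18)*159 - 17 = -30*159 - 17 = -4770 - 17 = -4787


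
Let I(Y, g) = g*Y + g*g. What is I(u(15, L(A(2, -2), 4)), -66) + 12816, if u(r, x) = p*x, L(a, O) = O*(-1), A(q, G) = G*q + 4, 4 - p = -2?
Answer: 18756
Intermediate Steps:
p = 6 (p = 4 - 1*(-2) = 4 + 2 = 6)
A(q, G) = 4 + G*q
L(a, O) = -O
u(r, x) = 6*x
I(Y, g) = g**2 + Y*g (I(Y, g) = Y*g + g**2 = g**2 + Y*g)
I(u(15, L(A(2, -2), 4)), -66) + 12816 = -66*(6*(-1*4) - 66) + 12816 = -66*(6*(-4) - 66) + 12816 = -66*(-24 - 66) + 12816 = -66*(-90) + 12816 = 5940 + 12816 = 18756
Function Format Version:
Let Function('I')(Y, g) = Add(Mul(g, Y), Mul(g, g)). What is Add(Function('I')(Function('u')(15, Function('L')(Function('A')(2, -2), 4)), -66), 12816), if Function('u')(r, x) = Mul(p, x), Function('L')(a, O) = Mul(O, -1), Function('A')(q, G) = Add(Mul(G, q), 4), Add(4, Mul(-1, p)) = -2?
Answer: 18756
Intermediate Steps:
p = 6 (p = Add(4, Mul(-1, -2)) = Add(4, 2) = 6)
Function('A')(q, G) = Add(4, Mul(G, q))
Function('L')(a, O) = Mul(-1, O)
Function('u')(r, x) = Mul(6, x)
Function('I')(Y, g) = Add(Pow(g, 2), Mul(Y, g)) (Function('I')(Y, g) = Add(Mul(Y, g), Pow(g, 2)) = Add(Pow(g, 2), Mul(Y, g)))
Add(Function('I')(Function('u')(15, Function('L')(Function('A')(2, -2), 4)), -66), 12816) = Add(Mul(-66, Add(Mul(6, Mul(-1, 4)), -66)), 12816) = Add(Mul(-66, Add(Mul(6, -4), -66)), 12816) = Add(Mul(-66, Add(-24, -66)), 12816) = Add(Mul(-66, -90), 12816) = Add(5940, 12816) = 18756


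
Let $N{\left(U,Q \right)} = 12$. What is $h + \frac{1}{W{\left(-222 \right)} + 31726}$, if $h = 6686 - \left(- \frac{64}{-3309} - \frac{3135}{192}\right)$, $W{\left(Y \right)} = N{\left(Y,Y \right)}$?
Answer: $\frac{22524270578893}{3360673344} \approx 6702.3$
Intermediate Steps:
$W{\left(Y \right)} = 12$
$h = \frac{1419388145}{211776}$ ($h = 6686 - \left(\left(-64\right) \left(- \frac{1}{3309}\right) - \frac{1045}{64}\right) = 6686 - \left(\frac{64}{3309} - \frac{1045}{64}\right) = 6686 - - \frac{3453809}{211776} = 6686 + \frac{3453809}{211776} = \frac{1419388145}{211776} \approx 6702.3$)
$h + \frac{1}{W{\left(-222 \right)} + 31726} = \frac{1419388145}{211776} + \frac{1}{12 + 31726} = \frac{1419388145}{211776} + \frac{1}{31738} = \frac{22524270578893}{3360673344}$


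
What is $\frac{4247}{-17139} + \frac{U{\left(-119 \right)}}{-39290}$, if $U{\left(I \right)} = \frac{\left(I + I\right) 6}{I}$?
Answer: $- \frac{83535149}{336695655} \approx -0.2481$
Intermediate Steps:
$U{\left(I \right)} = 12$ ($U{\left(I \right)} = \frac{2 I 6}{I} = \frac{12 I}{I} = 12$)
$\frac{4247}{-17139} + \frac{U{\left(-119 \right)}}{-39290} = \frac{4247}{-17139} + \frac{12}{-39290} = 4247 \left(- \frac{1}{17139}\right) + 12 \left(- \frac{1}{39290}\right) = - \frac{4247}{17139} - \frac{6}{19645} = - \frac{83535149}{336695655}$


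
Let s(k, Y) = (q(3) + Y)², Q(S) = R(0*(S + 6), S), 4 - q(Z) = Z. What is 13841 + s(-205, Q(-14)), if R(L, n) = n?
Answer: 14010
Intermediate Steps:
q(Z) = 4 - Z
Q(S) = S
s(k, Y) = (1 + Y)² (s(k, Y) = ((4 - 1*3) + Y)² = ((4 - 3) + Y)² = (1 + Y)²)
13841 + s(-205, Q(-14)) = 13841 + (1 - 14)² = 13841 + (-13)² = 13841 + 169 = 14010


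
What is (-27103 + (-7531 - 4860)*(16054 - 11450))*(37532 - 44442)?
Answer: 394390094970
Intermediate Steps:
(-27103 + (-7531 - 4860)*(16054 - 11450))*(37532 - 44442) = (-27103 - 12391*4604)*(-6910) = (-27103 - 57048164)*(-6910) = -57075267*(-6910) = 394390094970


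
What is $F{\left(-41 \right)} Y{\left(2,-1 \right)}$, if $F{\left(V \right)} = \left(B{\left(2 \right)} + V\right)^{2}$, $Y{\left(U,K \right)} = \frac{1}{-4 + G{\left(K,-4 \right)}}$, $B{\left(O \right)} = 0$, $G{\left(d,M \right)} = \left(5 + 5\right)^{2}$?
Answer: $\frac{1681}{96} \approx 17.51$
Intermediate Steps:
$G{\left(d,M \right)} = 100$ ($G{\left(d,M \right)} = 10^{2} = 100$)
$Y{\left(U,K \right)} = \frac{1}{96}$ ($Y{\left(U,K \right)} = \frac{1}{-4 + 100} = \frac{1}{96}$)
$F{\left(V \right)} = V^{2}$ ($F{\left(V \right)} = \left(0 + V\right)^{2} = V^{2}$)
$F{\left(-41 \right)} Y{\left(2,-1 \right)} = \left(-41\right)^{2} \cdot \frac{1}{96} = 1681 \cdot \frac{1}{96} = \frac{1681}{96}$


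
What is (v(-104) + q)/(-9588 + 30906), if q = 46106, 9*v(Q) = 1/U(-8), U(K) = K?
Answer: 3319631/1534896 ≈ 2.1628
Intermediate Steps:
v(Q) = -1/72 (v(Q) = (⅑)/(-8) = (⅑)*(-⅛) = -1/72)
(v(-104) + q)/(-9588 + 30906) = (-1/72 + 46106)/(-9588 + 30906) = (3319631/72)/21318 = (3319631/72)*(1/21318) = 3319631/1534896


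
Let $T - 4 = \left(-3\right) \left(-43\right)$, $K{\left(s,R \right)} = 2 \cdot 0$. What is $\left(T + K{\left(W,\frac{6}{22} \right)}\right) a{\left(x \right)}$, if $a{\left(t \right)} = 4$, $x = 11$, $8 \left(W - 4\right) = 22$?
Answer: $532$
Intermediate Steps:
$W = \frac{27}{4}$ ($W = 4 + \frac{1}{8} \cdot 22 = 4 + \frac{11}{4} = \frac{27}{4} \approx 6.75$)
$K{\left(s,R \right)} = 0$
$T = 133$ ($T = 4 - -129 = 4 + 129 = 133$)
$\left(T + K{\left(W,\frac{6}{22} \right)}\right) a{\left(x \right)} = \left(133 + 0\right) 4 = 133 \cdot 4 = 532$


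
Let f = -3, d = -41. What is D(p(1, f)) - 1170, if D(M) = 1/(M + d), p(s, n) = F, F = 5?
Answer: -42121/36 ≈ -1170.0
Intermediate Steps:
p(s, n) = 5
D(M) = 1/(-41 + M) (D(M) = 1/(M - 41) = 1/(-41 + M))
D(p(1, f)) - 1170 = 1/(-41 + 5) - 1170 = 1/(-36) - 1170 = -1/36 - 1170 = -42121/36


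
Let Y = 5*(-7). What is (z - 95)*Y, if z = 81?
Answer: 490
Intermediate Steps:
Y = -35
(z - 95)*Y = (81 - 95)*(-35) = -14*(-35) = 490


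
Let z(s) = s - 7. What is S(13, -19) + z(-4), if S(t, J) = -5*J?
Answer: 84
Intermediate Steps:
z(s) = -7 + s
S(13, -19) + z(-4) = -5*(-19) + (-7 - 4) = 95 - 11 = 84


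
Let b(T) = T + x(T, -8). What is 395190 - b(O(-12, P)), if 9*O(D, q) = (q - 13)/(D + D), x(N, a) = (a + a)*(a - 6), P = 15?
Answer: 42656329/108 ≈ 3.9497e+5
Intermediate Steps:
x(N, a) = 2*a*(-6 + a) (x(N, a) = (2*a)*(-6 + a) = 2*a*(-6 + a))
O(D, q) = (-13 + q)/(18*D) (O(D, q) = ((q - 13)/(D + D))/9 = ((-13 + q)/((2*D)))/9 = ((-13 + q)*(1/(2*D)))/9 = ((-13 + q)/(2*D))/9 = (-13 + q)/(18*D))
b(T) = 224 + T (b(T) = T + 2*(-8)*(-6 - 8) = T + 2*(-8)*(-14) = T + 224 = 224 + T)
395190 - b(O(-12, P)) = 395190 - (224 + (1/18)*(-13 + 15)/(-12)) = 395190 - (224 + (1/18)*(-1/12)*2) = 395190 - (224 - 1/108) = 395190 - 1*24191/108 = 395190 - 24191/108 = 42656329/108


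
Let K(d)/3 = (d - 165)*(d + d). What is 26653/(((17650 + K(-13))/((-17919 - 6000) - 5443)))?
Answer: -391292693/15767 ≈ -24817.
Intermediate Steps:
K(d) = 6*d*(-165 + d) (K(d) = 3*((d - 165)*(d + d)) = 3*((-165 + d)*(2*d)) = 3*(2*d*(-165 + d)) = 6*d*(-165 + d))
26653/(((17650 + K(-13))/((-17919 - 6000) - 5443))) = 26653/(((17650 + 6*(-13)*(-165 - 13))/((-17919 - 6000) - 5443))) = 26653/(((17650 + 6*(-13)*(-178))/(-23919 - 5443))) = 26653/(((17650 + 13884)/(-29362))) = 26653/((31534*(-1/29362))) = 26653/(-15767/14681) = 26653*(-14681/15767) = -391292693/15767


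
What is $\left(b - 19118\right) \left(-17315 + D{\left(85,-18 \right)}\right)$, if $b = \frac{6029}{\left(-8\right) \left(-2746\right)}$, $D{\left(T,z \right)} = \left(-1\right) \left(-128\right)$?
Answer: $\frac{7218165237465}{21968} \approx 3.2858 \cdot 10^{8}$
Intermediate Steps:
$D{\left(T,z \right)} = 128$
$b = \frac{6029}{21968} \approx 0.27444$
$\left(b - 19118\right) \left(-17315 + D{\left(85,-18 \right)}\right) = \left(\frac{6029}{21968} - 19118\right) \left(-17315 + 128\right) = \left(- \frac{419978195}{21968}\right) \left(-17187\right) = \frac{7218165237465}{21968}$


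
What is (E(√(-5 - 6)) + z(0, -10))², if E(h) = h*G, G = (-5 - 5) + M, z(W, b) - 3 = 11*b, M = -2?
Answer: 9865 + 2568*I*√11 ≈ 9865.0 + 8517.1*I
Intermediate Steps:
z(W, b) = 3 + 11*b
G = -12 (G = (-5 - 5) - 2 = -10 - 2 = -12)
E(h) = -12*h (E(h) = h*(-12) = -12*h)
(E(√(-5 - 6)) + z(0, -10))² = (-12*√(-5 - 6) + (3 + 11*(-10)))² = (-12*I*√11 + (3 - 110))² = (-12*I*√11 - 107)² = (-107 - 12*I*√11)²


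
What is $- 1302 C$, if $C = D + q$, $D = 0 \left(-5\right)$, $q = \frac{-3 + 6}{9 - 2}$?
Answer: $-558$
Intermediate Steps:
$q = \frac{3}{7} \approx 0.42857$
$D = 0$
$C = \frac{3}{7}$ ($C = 0 + \frac{3}{7} = \frac{3}{7} \approx 0.42857$)
$- 1302 C = \left(-1302\right) \frac{3}{7} = -558$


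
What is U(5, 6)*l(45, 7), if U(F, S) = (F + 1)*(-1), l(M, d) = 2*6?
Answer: -72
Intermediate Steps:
l(M, d) = 12
U(F, S) = -1 - F (U(F, S) = (1 + F)*(-1) = -1 - F)
U(5, 6)*l(45, 7) = (-1 - 1*5)*12 = (-1 - 5)*12 = -6*12 = -72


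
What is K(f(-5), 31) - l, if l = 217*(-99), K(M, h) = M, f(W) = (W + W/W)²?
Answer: 21499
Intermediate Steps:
f(W) = (1 + W)² (f(W) = (W + 1)² = (1 + W)²)
l = -21483
K(f(-5), 31) - l = (1 - 5)² - 1*(-21483) = (-4)² + 21483 = 16 + 21483 = 21499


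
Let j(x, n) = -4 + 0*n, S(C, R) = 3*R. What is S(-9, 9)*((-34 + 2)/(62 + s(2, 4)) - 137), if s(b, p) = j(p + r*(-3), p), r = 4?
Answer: -107703/29 ≈ -3713.9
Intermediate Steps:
j(x, n) = -4 (j(x, n) = -4 + 0 = -4)
s(b, p) = -4
S(-9, 9)*((-34 + 2)/(62 + s(2, 4)) - 137) = (3*9)*((-34 + 2)/(62 - 4) - 137) = 27*(-32/58 - 137) = 27*(-32*1/58 - 137) = 27*(-16/29 - 137) = 27*(-3989/29) = -107703/29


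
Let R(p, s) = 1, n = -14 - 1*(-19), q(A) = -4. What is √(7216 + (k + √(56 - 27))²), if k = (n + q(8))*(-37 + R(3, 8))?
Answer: 3*√(949 - 8*√29) ≈ 90.295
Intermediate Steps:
n = 5 (n = -14 + 19 = 5)
k = -36 (k = (5 - 4)*(-37 + 1) = 1*(-36) = -36)
√(7216 + (k + √(56 - 27))²) = √(7216 + (-36 + √(56 - 27))²) = √(7216 + (-36 + √29)²)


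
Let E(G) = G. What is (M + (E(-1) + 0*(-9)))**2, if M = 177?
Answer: 30976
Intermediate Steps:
(M + (E(-1) + 0*(-9)))**2 = (177 + (-1 + 0*(-9)))**2 = (177 + (-1 + 0))**2 = (177 - 1)**2 = 176**2 = 30976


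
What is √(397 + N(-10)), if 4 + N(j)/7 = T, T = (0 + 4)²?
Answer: √481 ≈ 21.932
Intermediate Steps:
T = 16 (T = 4² = 16)
N(j) = 84 (N(j) = -28 + 7*16 = -28 + 112 = 84)
√(397 + N(-10)) = √(397 + 84) = √481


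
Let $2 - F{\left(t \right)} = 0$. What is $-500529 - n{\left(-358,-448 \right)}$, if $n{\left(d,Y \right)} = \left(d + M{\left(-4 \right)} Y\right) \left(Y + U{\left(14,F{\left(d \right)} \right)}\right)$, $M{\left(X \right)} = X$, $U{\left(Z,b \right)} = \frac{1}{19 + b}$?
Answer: $\frac{992843}{7} \approx 1.4183 \cdot 10^{5}$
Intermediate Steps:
$F{\left(t \right)} = 2$ ($F{\left(t \right)} = 2 - 0 = 2 + 0 = 2$)
$n{\left(d,Y \right)} = \left(\frac{1}{21} + Y\right) \left(d - 4 Y\right)$ ($n{\left(d,Y \right)} = \left(d - 4 Y\right) \left(Y + \frac{1}{19 + 2}\right) = \left(d - 4 Y\right) \left(Y + \frac{1}{21}\right) = \left(d - 4 Y\right) \left(\frac{1}{21} + Y\right) = \left(\frac{1}{21} + Y\right) \left(d - 4 Y\right)$)
$-500529 - n{\left(-358,-448 \right)} = -500529 - \left(- 4 \left(-448\right)^{2} - - \frac{256}{3} + \frac{1}{21} \left(-358\right) - -160384\right) = -500529 - \left(\left(-4\right) 200704 + \frac{256}{3} - \frac{358}{21} + 160384\right) = -500529 - \left(-802816 + \frac{256}{3} - \frac{358}{21} + 160384\right) = -500529 - - \frac{4496546}{7} = -500529 + \frac{4496546}{7} = \frac{992843}{7}$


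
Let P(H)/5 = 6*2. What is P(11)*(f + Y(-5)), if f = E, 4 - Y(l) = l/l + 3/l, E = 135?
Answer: 8316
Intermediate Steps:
Y(l) = 3 - 3/l (Y(l) = 4 - (l/l + 3/l) = 4 - (1 + 3/l) = 4 + (-1 - 3/l) = 3 - 3/l)
P(H) = 60 (P(H) = 5*(6*2) = 5*12 = 60)
f = 135
P(11)*(f + Y(-5)) = 60*(135 + (3 - 3/(-5))) = 60*(135 + (3 - 3*(-⅕))) = 60*(135 + (3 + ⅗)) = 60*(135 + 18/5) = 60*(693/5) = 8316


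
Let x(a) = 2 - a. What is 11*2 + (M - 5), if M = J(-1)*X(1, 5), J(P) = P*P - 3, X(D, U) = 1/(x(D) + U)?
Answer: 50/3 ≈ 16.667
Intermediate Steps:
X(D, U) = 1/(2 + U - D) (X(D, U) = 1/((2 - D) + U) = 1/(2 + U - D))
J(P) = -3 + P**2 (J(P) = P**2 - 3 = -3 + P**2)
M = -1/3 (M = (-3 + (-1)**2)/(2 + 5 - 1*1) = (-3 + 1)/(2 + 5 - 1) = -2/6 = -2*1/6 = -1/3 ≈ -0.33333)
11*2 + (M - 5) = 11*2 + (-1/3 - 5) = 22 - 16/3 = 50/3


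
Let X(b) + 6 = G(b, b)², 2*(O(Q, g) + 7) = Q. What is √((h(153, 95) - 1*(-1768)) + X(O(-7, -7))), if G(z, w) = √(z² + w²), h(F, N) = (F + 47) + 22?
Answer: √8818/2 ≈ 46.952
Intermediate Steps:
h(F, N) = 69 + F (h(F, N) = (47 + F) + 22 = 69 + F)
O(Q, g) = -7 + Q/2
G(z, w) = √(w² + z²)
X(b) = -6 + 2*b² (X(b) = -6 + (√(b² + b²))² = -6 + (√(2*b²))² = -6 + (√2*√(b²))² = -6 + 2*b²)
√((h(153, 95) - 1*(-1768)) + X(O(-7, -7))) = √(((69 + 153) - 1*(-1768)) + (-6 + 2*(-7 + (½)*(-7))²)) = √((222 + 1768) + (-6 + 2*(-7 - 7/2)²)) = √(1990 + (-6 + 2*(-21/2)²)) = √(1990 + (-6 + 2*(441/4))) = √(1990 + (-6 + 441/2)) = √(1990 + 429/2) = √(4409/2) = √8818/2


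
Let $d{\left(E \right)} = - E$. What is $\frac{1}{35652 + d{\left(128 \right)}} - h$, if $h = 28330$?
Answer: $- \frac{1006394919}{35524} \approx -28330.0$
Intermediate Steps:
$\frac{1}{35652 + d{\left(128 \right)}} - h = \frac{1}{35652 - 128} - 28330 = \frac{1}{35524} - 28330 = - \frac{1006394919}{35524}$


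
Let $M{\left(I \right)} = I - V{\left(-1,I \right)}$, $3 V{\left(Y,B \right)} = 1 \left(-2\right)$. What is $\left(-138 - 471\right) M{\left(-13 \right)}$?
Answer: $7511$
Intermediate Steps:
$V{\left(Y,B \right)} = - \frac{2}{3}$ ($V{\left(Y,B \right)} = \frac{1 \left(-2\right)}{3} = \frac{1}{3} \left(-2\right) = - \frac{2}{3}$)
$M{\left(I \right)} = \frac{2}{3} + I$ ($M{\left(I \right)} = I - - \frac{2}{3} = I + \frac{2}{3} = \frac{2}{3} + I$)
$\left(-138 - 471\right) M{\left(-13 \right)} = \left(-138 - 471\right) \left(\frac{2}{3} - 13\right) = \left(-609\right) \left(- \frac{37}{3}\right) = 7511$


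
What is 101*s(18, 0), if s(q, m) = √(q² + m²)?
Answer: 1818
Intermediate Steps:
s(q, m) = √(m² + q²)
101*s(18, 0) = 101*√(0² + 18²) = 101*√(0 + 324) = 101*√324 = 101*18 = 1818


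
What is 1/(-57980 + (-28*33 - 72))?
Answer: -1/58976 ≈ -1.6956e-5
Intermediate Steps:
1/(-57980 + (-28*33 - 72)) = 1/(-57980 + (-924 - 72)) = 1/(-57980 - 996) = 1/(-58976) = -1/58976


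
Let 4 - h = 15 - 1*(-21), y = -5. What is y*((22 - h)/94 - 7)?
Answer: 1510/47 ≈ 32.128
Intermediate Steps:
h = -32 (h = 4 - (15 - 1*(-21)) = 4 - (15 + 21) = 4 - 1*36 = 4 - 36 = -32)
y*((22 - h)/94 - 7) = -5*((22 - 1*(-32))/94 - 7) = -5*((22 + 32)*(1/94) - 7) = -5*(54*(1/94) - 7) = -5*(27/47 - 7) = -5*(-302/47) = 1510/47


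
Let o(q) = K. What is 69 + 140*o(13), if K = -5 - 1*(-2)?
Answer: -351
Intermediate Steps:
K = -3 (K = -5 + 2 = -3)
o(q) = -3
69 + 140*o(13) = 69 + 140*(-3) = 69 - 420 = -351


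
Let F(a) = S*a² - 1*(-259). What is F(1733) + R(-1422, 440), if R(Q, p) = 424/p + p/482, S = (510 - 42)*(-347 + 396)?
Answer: 912890719935658/13255 ≈ 6.8871e+10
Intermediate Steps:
S = 22932 (S = 468*49 = 22932)
R(Q, p) = 424/p + p/482 (R(Q, p) = 424/p + p*(1/482) = 424/p + p/482)
F(a) = 259 + 22932*a² (F(a) = 22932*a² - 1*(-259) = 22932*a² + 259 = 259 + 22932*a²)
F(1733) + R(-1422, 440) = (259 + 22932*1733²) + (424/440 + (1/482)*440) = (259 + 22932*3003289) + (424*(1/440) + 220/241) = (259 + 68871423348) + (53/55 + 220/241) = 68871423607 + 24873/13255 = 912890719935658/13255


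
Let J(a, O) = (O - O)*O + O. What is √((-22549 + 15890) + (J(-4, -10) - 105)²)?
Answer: 7*√134 ≈ 81.031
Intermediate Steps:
J(a, O) = O (J(a, O) = 0*O + O = 0 + O = O)
√((-22549 + 15890) + (J(-4, -10) - 105)²) = √((-22549 + 15890) + (-10 - 105)²) = √(-6659 + (-115)²) = √(-6659 + 13225) = √6566 = 7*√134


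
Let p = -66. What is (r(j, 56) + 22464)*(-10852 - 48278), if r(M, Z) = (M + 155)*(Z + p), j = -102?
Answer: -1296957420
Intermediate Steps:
r(M, Z) = (-66 + Z)*(155 + M) (r(M, Z) = (M + 155)*(Z - 66) = (155 + M)*(-66 + Z) = (-66 + Z)*(155 + M))
(r(j, 56) + 22464)*(-10852 - 48278) = ((-10230 - 66*(-102) + 155*56 - 102*56) + 22464)*(-10852 - 48278) = ((-10230 + 6732 + 8680 - 5712) + 22464)*(-59130) = (-530 + 22464)*(-59130) = 21934*(-59130) = -1296957420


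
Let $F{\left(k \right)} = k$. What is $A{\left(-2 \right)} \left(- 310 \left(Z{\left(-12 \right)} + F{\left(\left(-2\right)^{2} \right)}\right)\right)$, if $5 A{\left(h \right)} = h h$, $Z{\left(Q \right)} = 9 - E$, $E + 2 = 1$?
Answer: $-3472$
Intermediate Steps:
$E = -1$ ($E = -2 + 1 = -1$)
$Z{\left(Q \right)} = 10$ ($Z{\left(Q \right)} = 9 - -1 = 9 + 1 = 10$)
$A{\left(h \right)} = \frac{h^{2}}{5}$ ($A{\left(h \right)} = \frac{h h}{5} = \frac{h^{2}}{5}$)
$A{\left(-2 \right)} \left(- 310 \left(Z{\left(-12 \right)} + F{\left(\left(-2\right)^{2} \right)}\right)\right) = \frac{\left(-2\right)^{2}}{5} \left(- 310 \left(10 + \left(-2\right)^{2}\right)\right) = \frac{1}{5} \cdot 4 \left(- 310 \left(10 + 4\right)\right) = \frac{4 \left(\left(-310\right) 14\right)}{5} = \frac{4}{5} \left(-4340\right) = -3472$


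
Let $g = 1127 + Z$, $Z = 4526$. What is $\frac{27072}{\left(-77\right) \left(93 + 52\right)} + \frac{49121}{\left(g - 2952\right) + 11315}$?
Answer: $\frac{168994813}{156488640} \approx 1.0799$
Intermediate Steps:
$g = 5653$ ($g = 1127 + 4526 = 5653$)
$\frac{27072}{\left(-77\right) \left(93 + 52\right)} + \frac{49121}{\left(g - 2952\right) + 11315} = \frac{27072}{\left(-77\right) \left(93 + 52\right)} + \frac{49121}{\left(5653 - 2952\right) + 11315} = \frac{27072}{\left(-77\right) 145} + \frac{49121}{2701 + 11315} = \frac{27072}{-11165} + \frac{49121}{14016} = 27072 \left(- \frac{1}{11165}\right) + 49121 \cdot \frac{1}{14016} = - \frac{27072}{11165} + \frac{49121}{14016} = \frac{168994813}{156488640}$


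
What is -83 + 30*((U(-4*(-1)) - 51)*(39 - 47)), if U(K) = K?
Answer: 11197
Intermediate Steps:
-83 + 30*((U(-4*(-1)) - 51)*(39 - 47)) = -83 + 30*((-4*(-1) - 51)*(39 - 47)) = -83 + 30*((4 - 51)*(-8)) = -83 + 30*(-47*(-8)) = -83 + 30*376 = -83 + 11280 = 11197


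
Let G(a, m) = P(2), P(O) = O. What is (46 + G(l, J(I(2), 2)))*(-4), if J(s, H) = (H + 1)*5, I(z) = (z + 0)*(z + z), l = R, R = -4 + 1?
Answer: -192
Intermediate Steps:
R = -3
l = -3
I(z) = 2*z² (I(z) = z*(2*z) = 2*z²)
J(s, H) = 5 + 5*H (J(s, H) = (1 + H)*5 = 5 + 5*H)
G(a, m) = 2
(46 + G(l, J(I(2), 2)))*(-4) = (46 + 2)*(-4) = 48*(-4) = -192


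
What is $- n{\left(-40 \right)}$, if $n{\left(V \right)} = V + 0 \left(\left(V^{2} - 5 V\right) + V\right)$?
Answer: $40$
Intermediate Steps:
$n{\left(V \right)} = V$ ($n{\left(V \right)} = V + 0 \left(V^{2} - 4 V\right) = V + 0 = V$)
$- n{\left(-40 \right)} = \left(-1\right) \left(-40\right) = 40$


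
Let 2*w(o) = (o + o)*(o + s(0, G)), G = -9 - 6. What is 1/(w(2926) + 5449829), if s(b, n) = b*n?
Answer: 1/14011305 ≈ 7.1371e-8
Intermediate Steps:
G = -15
w(o) = o**2 (w(o) = ((o + o)*(o + 0*(-15)))/2 = ((2*o)*(o + 0))/2 = ((2*o)*o)/2 = (2*o**2)/2 = o**2)
1/(w(2926) + 5449829) = 1/(2926**2 + 5449829) = 1/(8561476 + 5449829) = 1/14011305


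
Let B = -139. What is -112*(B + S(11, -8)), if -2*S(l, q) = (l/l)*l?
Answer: 16184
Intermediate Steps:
S(l, q) = -l/2 (S(l, q) = -l/l*l/2 = -l/2)
-112*(B + S(11, -8)) = -112*(-139 - ½*11) = -112*(-139 - 11/2) = -112*(-289/2) = 16184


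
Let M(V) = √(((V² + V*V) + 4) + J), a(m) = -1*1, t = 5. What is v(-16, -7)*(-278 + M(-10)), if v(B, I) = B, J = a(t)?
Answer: 4448 - 16*√203 ≈ 4220.0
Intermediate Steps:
a(m) = -1
J = -1
M(V) = √(3 + 2*V²) (M(V) = √(((V² + V*V) + 4) - 1) = √(((V² + V²) + 4) - 1) = √((2*V² + 4) - 1) = √((4 + 2*V²) - 1) = √(3 + 2*V²))
v(-16, -7)*(-278 + M(-10)) = -16*(-278 + √(3 + 2*(-10)²)) = -16*(-278 + √(3 + 2*100)) = -16*(-278 + √(3 + 200)) = -16*(-278 + √203) = 4448 - 16*√203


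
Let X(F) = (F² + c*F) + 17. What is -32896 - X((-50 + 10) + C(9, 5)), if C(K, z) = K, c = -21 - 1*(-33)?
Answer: -33502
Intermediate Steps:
c = 12 (c = -21 + 33 = 12)
X(F) = 17 + F² + 12*F (X(F) = (F² + 12*F) + 17 = 17 + F² + 12*F)
-32896 - X((-50 + 10) + C(9, 5)) = -32896 - (17 + ((-50 + 10) + 9)² + 12*((-50 + 10) + 9)) = -32896 - (17 + (-40 + 9)² + 12*(-40 + 9)) = -32896 - (17 + (-31)² + 12*(-31)) = -32896 - (17 + 961 - 372) = -32896 - 1*606 = -32896 - 606 = -33502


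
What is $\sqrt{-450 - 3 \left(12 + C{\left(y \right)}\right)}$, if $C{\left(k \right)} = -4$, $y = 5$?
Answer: $i \sqrt{474} \approx 21.772 i$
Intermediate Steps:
$\sqrt{-450 - 3 \left(12 + C{\left(y \right)}\right)} = \sqrt{-450 - 3 \left(12 - 4\right)} = \sqrt{-450 - 24} = \sqrt{-474} = i \sqrt{474}$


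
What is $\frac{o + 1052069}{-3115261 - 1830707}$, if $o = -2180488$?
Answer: $\frac{1128419}{4945968} \approx 0.22815$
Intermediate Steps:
$\frac{o + 1052069}{-3115261 - 1830707} = \frac{-2180488 + 1052069}{-3115261 - 1830707} = - \frac{1128419}{-4945968} = \left(-1128419\right) \left(- \frac{1}{4945968}\right) = \frac{1128419}{4945968}$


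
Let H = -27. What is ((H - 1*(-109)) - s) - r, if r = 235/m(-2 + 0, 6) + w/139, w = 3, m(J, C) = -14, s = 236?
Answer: -267061/1946 ≈ -137.24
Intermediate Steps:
r = -32623/1946 (r = 235/(-14) + 3/139 = 235*(-1/14) + 3*(1/139) = -235/14 + 3/139 = -32623/1946 ≈ -16.764)
((H - 1*(-109)) - s) - r = ((-27 - 1*(-109)) - 1*236) - 1*(-32623/1946) = ((-27 + 109) - 236) + 32623/1946 = (82 - 236) + 32623/1946 = -154 + 32623/1946 = -267061/1946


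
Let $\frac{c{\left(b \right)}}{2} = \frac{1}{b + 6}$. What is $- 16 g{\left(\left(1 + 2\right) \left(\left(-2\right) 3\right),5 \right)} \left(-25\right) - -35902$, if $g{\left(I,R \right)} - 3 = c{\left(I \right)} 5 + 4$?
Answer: $\frac{115106}{3} \approx 38369.0$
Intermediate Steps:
$c{\left(b \right)} = \frac{2}{6 + b}$ ($c{\left(b \right)} = \frac{2}{b + 6} = \frac{2}{6 + b}$)
$g{\left(I,R \right)} = 7 + \frac{10}{6 + I}$ ($g{\left(I,R \right)} = 3 + \left(\frac{2}{6 + I} 5 + 4\right) = 3 + \left(\frac{10}{6 + I} + 4\right) = 3 + \left(4 + \frac{10}{6 + I}\right) = 7 + \frac{10}{6 + I}$)
$- 16 g{\left(\left(1 + 2\right) \left(\left(-2\right) 3\right),5 \right)} \left(-25\right) - -35902 = - 16 \frac{52 + 7 \left(1 + 2\right) \left(\left(-2\right) 3\right)}{6 + \left(1 + 2\right) \left(\left(-2\right) 3\right)} \left(-25\right) - -35902 = - 16 \frac{52 + 7 \cdot 3 \left(-6\right)}{6 + 3 \left(-6\right)} \left(-25\right) + 35902 = - 16 \frac{52 + 7 \left(-18\right)}{6 - 18} \left(-25\right) + 35902 = - 16 \frac{52 - 126}{-12} \left(-25\right) + 35902 = - 16 \left(\left(- \frac{1}{12}\right) \left(-74\right)\right) \left(-25\right) + 35902 = \left(-16\right) \frac{37}{6} \left(-25\right) + 35902 = \left(- \frac{296}{3}\right) \left(-25\right) + 35902 = \frac{7400}{3} + 35902 = \frac{115106}{3}$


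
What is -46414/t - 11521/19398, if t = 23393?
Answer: -1169849525/453777414 ≈ -2.5780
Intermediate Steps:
-46414/t - 11521/19398 = -46414/23393 - 11521/19398 = -1169849525/453777414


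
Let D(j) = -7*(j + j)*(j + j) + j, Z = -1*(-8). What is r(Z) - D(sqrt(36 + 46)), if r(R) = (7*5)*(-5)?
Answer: 2121 - sqrt(82) ≈ 2111.9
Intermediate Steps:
Z = 8
D(j) = j - 28*j**2 (D(j) = -7*2*j*2*j + j = -28*j**2 + j = j - 28*j**2)
r(R) = -175 (r(R) = 35*(-5) = -175)
r(Z) - D(sqrt(36 + 46)) = -175 - sqrt(36 + 46)*(1 - 28*sqrt(36 + 46)) = -175 - sqrt(82)*(1 - 28*sqrt(82))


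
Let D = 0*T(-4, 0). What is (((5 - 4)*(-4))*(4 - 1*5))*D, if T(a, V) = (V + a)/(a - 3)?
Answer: 0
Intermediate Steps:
T(a, V) = (V + a)/(-3 + a)
D = 0 (D = 0*((0 - 4)/(-3 - 4)) = 0*(-4/(-7)) = 0*(-⅐*(-4)) = 0*(4/7) = 0)
(((5 - 4)*(-4))*(4 - 1*5))*D = (((5 - 4)*(-4))*(4 - 1*5))*0 = ((1*(-4))*(4 - 5))*0 = -4*(-1)*0 = 4*0 = 0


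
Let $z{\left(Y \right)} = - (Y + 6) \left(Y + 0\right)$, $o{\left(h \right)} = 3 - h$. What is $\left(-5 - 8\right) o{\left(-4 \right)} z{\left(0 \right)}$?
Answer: $0$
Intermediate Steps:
$z{\left(Y \right)} = Y \left(-6 - Y\right)$ ($z{\left(Y \right)} = - (6 + Y) Y = \left(-6 - Y\right) Y = Y \left(-6 - Y\right)$)
$\left(-5 - 8\right) o{\left(-4 \right)} z{\left(0 \right)} = \left(-5 - 8\right) \left(3 - -4\right) \left(\left(-1\right) 0 \left(6 + 0\right)\right) = - 13 \left(3 + 4\right) \left(\left(-1\right) 0 \cdot 6\right) = \left(-13\right) 7 \cdot 0 = \left(-91\right) 0 = 0$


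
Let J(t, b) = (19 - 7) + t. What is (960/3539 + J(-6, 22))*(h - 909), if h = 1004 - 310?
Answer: -4771710/3539 ≈ -1348.3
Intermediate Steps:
J(t, b) = 12 + t
h = 694
(960/3539 + J(-6, 22))*(h - 909) = (960/3539 + (12 - 6))*(694 - 909) = (960*(1/3539) + 6)*(-215) = (960/3539 + 6)*(-215) = (22194/3539)*(-215) = -4771710/3539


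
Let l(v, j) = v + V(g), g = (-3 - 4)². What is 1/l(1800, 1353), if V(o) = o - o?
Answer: 1/1800 ≈ 0.00055556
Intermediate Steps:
g = 49 (g = (-7)² = 49)
V(o) = 0
l(v, j) = v (l(v, j) = v + 0 = v)
1/l(1800, 1353) = 1/1800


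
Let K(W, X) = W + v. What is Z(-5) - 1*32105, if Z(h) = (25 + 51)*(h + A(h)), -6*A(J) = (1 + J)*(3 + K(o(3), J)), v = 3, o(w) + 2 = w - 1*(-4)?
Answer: -95783/3 ≈ -31928.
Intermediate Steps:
o(w) = 2 + w (o(w) = -2 + (w - 1*(-4)) = -2 + (w + 4) = -2 + (4 + w) = 2 + w)
K(W, X) = 3 + W (K(W, X) = W + 3 = 3 + W)
A(J) = -11/6 - 11*J/6 (A(J) = -(1 + J)*(3 + (3 + (2 + 3)))/6 = -(1 + J)*(3 + (3 + 5))/6 = -(1 + J)*(3 + 8)/6 = -(1 + J)*11/6 = -(11 + 11*J)/6 = -11/6 - 11*J/6)
Z(h) = -418/3 - 190*h/3 (Z(h) = (25 + 51)*(h + (-11/6 - 11*h/6)) = 76*(-11/6 - 5*h/6) = -418/3 - 190*h/3)
Z(-5) - 1*32105 = (-418/3 - 190/3*(-5)) - 1*32105 = (-418/3 + 950/3) - 32105 = 532/3 - 32105 = -95783/3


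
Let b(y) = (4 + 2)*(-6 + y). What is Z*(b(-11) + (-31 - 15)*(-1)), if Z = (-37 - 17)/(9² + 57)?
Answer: 504/23 ≈ 21.913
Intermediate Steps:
Z = -9/23 (Z = -54/(81 + 57) = -54/138 = -54*1/138 = -9/23 ≈ -0.39130)
b(y) = -36 + 6*y (b(y) = 6*(-6 + y) = -36 + 6*y)
Z*(b(-11) + (-31 - 15)*(-1)) = -9*((-36 + 6*(-11)) + (-31 - 15)*(-1))/23 = -9*((-36 - 66) - 46*(-1))/23 = -9*(-102 + 46)/23 = -9/23*(-56) = 504/23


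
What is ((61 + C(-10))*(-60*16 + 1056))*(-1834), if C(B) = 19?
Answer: -14085120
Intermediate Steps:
((61 + C(-10))*(-60*16 + 1056))*(-1834) = ((61 + 19)*(-60*16 + 1056))*(-1834) = (80*(-960 + 1056))*(-1834) = (80*96)*(-1834) = 7680*(-1834) = -14085120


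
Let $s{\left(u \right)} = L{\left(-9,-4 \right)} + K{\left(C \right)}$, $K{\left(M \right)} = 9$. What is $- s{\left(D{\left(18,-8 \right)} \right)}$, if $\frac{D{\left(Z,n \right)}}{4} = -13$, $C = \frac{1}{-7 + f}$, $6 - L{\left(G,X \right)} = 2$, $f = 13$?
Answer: $-13$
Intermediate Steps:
$L{\left(G,X \right)} = 4$ ($L{\left(G,X \right)} = 6 - 2 = 4$)
$C = \frac{1}{6}$ ($C = \frac{1}{-7 + 13} = \frac{1}{6} \approx 0.16667$)
$D{\left(Z,n \right)} = -52$ ($D{\left(Z,n \right)} = 4 \left(-13\right) = -52$)
$s{\left(u \right)} = 13$ ($s{\left(u \right)} = 4 + 9 = 13$)
$- s{\left(D{\left(18,-8 \right)} \right)} = \left(-1\right) 13 = -13$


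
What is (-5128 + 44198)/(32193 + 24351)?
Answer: 19535/28272 ≈ 0.69097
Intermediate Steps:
(-5128 + 44198)/(32193 + 24351) = 39070/56544 = 39070*(1/56544) = 19535/28272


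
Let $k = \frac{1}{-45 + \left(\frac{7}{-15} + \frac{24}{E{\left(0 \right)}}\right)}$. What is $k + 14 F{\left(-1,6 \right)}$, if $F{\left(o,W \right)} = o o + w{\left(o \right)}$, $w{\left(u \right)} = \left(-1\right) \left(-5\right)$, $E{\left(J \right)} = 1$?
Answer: $\frac{27033}{322} \approx 83.953$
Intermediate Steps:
$w{\left(u \right)} = 5$
$F{\left(o,W \right)} = 5 + o^{2}$ ($F{\left(o,W \right)} = o o + 5 = o^{2} + 5 = 5 + o^{2}$)
$k = - \frac{15}{322}$ ($k = \frac{1}{-45 + \left(\frac{7}{-15} + \frac{24}{1}\right)} = \frac{1}{-45 + \left(7 \left(- \frac{1}{15}\right) + 24 \cdot 1\right)} = \frac{1}{-45 + \left(- \frac{7}{15} + 24\right)} = \frac{1}{-45 + \frac{353}{15}} = \frac{1}{- \frac{322}{15}} = - \frac{15}{322} \approx -0.046584$)
$k + 14 F{\left(-1,6 \right)} = - \frac{15}{322} + 14 \left(5 + \left(-1\right)^{2}\right) = - \frac{15}{322} + 14 \left(5 + 1\right) = - \frac{15}{322} + 14 \cdot 6 = - \frac{15}{322} + 84 = \frac{27033}{322}$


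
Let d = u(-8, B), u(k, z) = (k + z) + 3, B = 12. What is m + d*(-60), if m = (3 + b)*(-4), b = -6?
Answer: -408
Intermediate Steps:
m = 12 (m = (3 - 6)*(-4) = -3*(-4) = 12)
u(k, z) = 3 + k + z
d = 7 (d = 3 - 8 + 12 = 7)
m + d*(-60) = 12 + 7*(-60) = 12 - 420 = -408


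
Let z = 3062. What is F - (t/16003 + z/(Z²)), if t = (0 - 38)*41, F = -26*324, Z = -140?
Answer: -1321140097793/156829400 ≈ -8424.1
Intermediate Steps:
F = -8424
t = -1558 (t = -38*41 = -1558)
F - (t/16003 + z/(Z²)) = -8424 - (-1558/16003 + 3062/((-140)²)) = -8424 - (-1558*1/16003 + 3062/19600) = -8424 - (-1558/16003 + 3062*(1/19600)) = -8424 - (-1558/16003 + 1531/9800) = -8424 - 1*9232193/156829400 = -8424 - 9232193/156829400 = -1321140097793/156829400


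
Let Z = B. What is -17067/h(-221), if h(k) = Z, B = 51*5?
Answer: -5689/85 ≈ -66.929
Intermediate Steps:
B = 255
Z = 255
h(k) = 255
-17067/h(-221) = -17067/255 = -17067*1/255 = -5689/85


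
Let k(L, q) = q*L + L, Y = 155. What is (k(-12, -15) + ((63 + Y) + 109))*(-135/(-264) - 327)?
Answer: -1292895/8 ≈ -1.6161e+5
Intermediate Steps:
k(L, q) = L + L*q (k(L, q) = L*q + L = L + L*q)
(k(-12, -15) + ((63 + Y) + 109))*(-135/(-264) - 327) = (-12*(1 - 15) + ((63 + 155) + 109))*(-135/(-264) - 327) = (-12*(-14) + (218 + 109))*(-135*(-1/264) - 327) = (168 + 327)*(45/88 - 327) = 495*(-28731/88) = -1292895/8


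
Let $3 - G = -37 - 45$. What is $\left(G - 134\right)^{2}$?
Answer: $2401$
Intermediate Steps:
$G = 85$ ($G = 3 - \left(-37 - 45\right) = 3 - -82 = 3 + 82 = 85$)
$\left(G - 134\right)^{2} = \left(85 - 134\right)^{2} = \left(-49\right)^{2} = 2401$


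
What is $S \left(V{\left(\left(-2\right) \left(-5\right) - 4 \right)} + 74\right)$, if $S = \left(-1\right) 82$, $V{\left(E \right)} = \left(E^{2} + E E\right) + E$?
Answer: $-12464$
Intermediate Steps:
$V{\left(E \right)} = E + 2 E^{2}$ ($V{\left(E \right)} = \left(E^{2} + E^{2}\right) + E = 2 E^{2} + E = E + 2 E^{2}$)
$S = -82$
$S \left(V{\left(\left(-2\right) \left(-5\right) - 4 \right)} + 74\right) = - 82 \left(\left(\left(-2\right) \left(-5\right) - 4\right) \left(1 + 2 \left(\left(-2\right) \left(-5\right) - 4\right)\right) + 74\right) = - 82 \left(\left(10 - 4\right) \left(1 + 2 \left(10 - 4\right)\right) + 74\right) = - 82 \left(6 \left(1 + 2 \cdot 6\right) + 74\right) = - 82 \left(6 \left(1 + 12\right) + 74\right) = - 82 \left(6 \cdot 13 + 74\right) = - 82 \left(78 + 74\right) = \left(-82\right) 152 = -12464$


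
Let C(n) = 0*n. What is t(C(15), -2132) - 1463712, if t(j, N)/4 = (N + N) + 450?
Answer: -1478968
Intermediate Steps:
C(n) = 0
t(j, N) = 1800 + 8*N (t(j, N) = 4*((N + N) + 450) = 4*(2*N + 450) = 4*(450 + 2*N) = 1800 + 8*N)
t(C(15), -2132) - 1463712 = (1800 + 8*(-2132)) - 1463712 = (1800 - 17056) - 1463712 = -15256 - 1463712 = -1478968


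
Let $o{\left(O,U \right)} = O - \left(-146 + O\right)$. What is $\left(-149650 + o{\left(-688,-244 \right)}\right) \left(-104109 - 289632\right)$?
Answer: $58865854464$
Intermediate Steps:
$o{\left(O,U \right)} = 146$ ($o{\left(O,U \right)} = O - \left(-146 + O\right) = 146$)
$\left(-149650 + o{\left(-688,-244 \right)}\right) \left(-104109 - 289632\right) = \left(-149650 + 146\right) \left(-104109 - 289632\right) = \left(-149504\right) \left(-393741\right) = 58865854464$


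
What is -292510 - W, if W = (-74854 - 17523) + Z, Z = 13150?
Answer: -213283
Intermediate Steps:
W = -79227 (W = (-74854 - 17523) + 13150 = -92377 + 13150 = -79227)
-292510 - W = -292510 - 1*(-79227) = -292510 + 79227 = -213283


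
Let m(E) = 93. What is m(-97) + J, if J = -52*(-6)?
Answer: 405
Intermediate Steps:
J = 312
m(-97) + J = 93 + 312 = 405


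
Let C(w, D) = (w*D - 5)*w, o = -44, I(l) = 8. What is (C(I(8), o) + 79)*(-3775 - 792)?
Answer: 12682559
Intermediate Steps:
C(w, D) = w*(-5 + D*w) (C(w, D) = (D*w - 5)*w = (-5 + D*w)*w = w*(-5 + D*w))
(C(I(8), o) + 79)*(-3775 - 792) = (8*(-5 - 44*8) + 79)*(-3775 - 792) = (8*(-5 - 352) + 79)*(-4567) = (8*(-357) + 79)*(-4567) = (-2856 + 79)*(-4567) = -2777*(-4567) = 12682559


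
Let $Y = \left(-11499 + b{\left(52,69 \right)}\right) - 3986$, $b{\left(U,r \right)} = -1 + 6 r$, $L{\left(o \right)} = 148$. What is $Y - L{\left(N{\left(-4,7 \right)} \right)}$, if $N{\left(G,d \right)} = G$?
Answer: $-15220$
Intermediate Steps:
$Y = -15072$ ($Y = \left(-11499 + \left(-1 + 6 \cdot 69\right)\right) - 3986 = \left(-11499 + \left(-1 + 414\right)\right) - 3986 = \left(-11499 + 413\right) - 3986 = -11086 - 3986 = -15072$)
$Y - L{\left(N{\left(-4,7 \right)} \right)} = -15072 - 148 = -15220$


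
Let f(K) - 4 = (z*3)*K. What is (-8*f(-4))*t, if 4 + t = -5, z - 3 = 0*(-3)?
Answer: -2304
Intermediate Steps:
z = 3 (z = 3 + 0*(-3) = 3 + 0 = 3)
t = -9 (t = -4 - 5 = -9)
f(K) = 4 + 9*K (f(K) = 4 + (3*3)*K = 4 + 9*K)
(-8*f(-4))*t = -8*(4 + 9*(-4))*(-9) = -8*(4 - 36)*(-9) = -8*(-32)*(-9) = 256*(-9) = -2304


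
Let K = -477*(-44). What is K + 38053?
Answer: 59041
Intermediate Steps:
K = 20988
K + 38053 = 20988 + 38053 = 59041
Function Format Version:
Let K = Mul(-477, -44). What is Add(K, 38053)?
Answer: 59041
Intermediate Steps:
K = 20988
Add(K, 38053) = Add(20988, 38053) = 59041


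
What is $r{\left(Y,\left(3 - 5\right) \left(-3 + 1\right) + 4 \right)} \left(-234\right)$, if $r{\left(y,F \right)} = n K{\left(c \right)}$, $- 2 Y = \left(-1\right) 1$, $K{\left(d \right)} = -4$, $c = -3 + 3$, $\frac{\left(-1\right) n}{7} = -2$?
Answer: $13104$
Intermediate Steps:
$n = 14$ ($n = \left(-7\right) \left(-2\right) = 14$)
$c = 0$
$Y = \frac{1}{2}$ ($Y = - \frac{\left(-1\right) 1}{2} = \left(- \frac{1}{2}\right) \left(-1\right) = \frac{1}{2} \approx 0.5$)
$r{\left(y,F \right)} = -56$ ($r{\left(y,F \right)} = 14 \left(-4\right) = -56$)
$r{\left(Y,\left(3 - 5\right) \left(-3 + 1\right) + 4 \right)} \left(-234\right) = \left(-56\right) \left(-234\right) = 13104$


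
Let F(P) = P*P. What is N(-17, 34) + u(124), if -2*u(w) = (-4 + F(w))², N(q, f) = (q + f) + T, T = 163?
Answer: -118149012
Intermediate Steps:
F(P) = P²
N(q, f) = 163 + f + q (N(q, f) = (q + f) + 163 = (f + q) + 163 = 163 + f + q)
u(w) = -(-4 + w²)²/2
N(-17, 34) + u(124) = (163 + 34 - 17) - (-4 + 124²)²/2 = 180 - (-4 + 15376)²/2 = 180 - ½*15372² = 180 - ½*236298384 = 180 - 118149192 = -118149012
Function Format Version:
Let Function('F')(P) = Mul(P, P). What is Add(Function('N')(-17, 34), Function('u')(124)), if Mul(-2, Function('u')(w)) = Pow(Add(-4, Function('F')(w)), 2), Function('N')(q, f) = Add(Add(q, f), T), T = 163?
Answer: -118149012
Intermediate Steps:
Function('F')(P) = Pow(P, 2)
Function('N')(q, f) = Add(163, f, q) (Function('N')(q, f) = Add(Add(q, f), 163) = Add(Add(f, q), 163) = Add(163, f, q))
Function('u')(w) = Mul(Rational(-1, 2), Pow(Add(-4, Pow(w, 2)), 2))
Add(Function('N')(-17, 34), Function('u')(124)) = Add(Add(163, 34, -17), Mul(Rational(-1, 2), Pow(Add(-4, Pow(124, 2)), 2))) = Add(180, Mul(Rational(-1, 2), Pow(Add(-4, 15376), 2))) = Add(180, Mul(Rational(-1, 2), Pow(15372, 2))) = Add(180, Mul(Rational(-1, 2), 236298384)) = Add(180, -118149192) = -118149012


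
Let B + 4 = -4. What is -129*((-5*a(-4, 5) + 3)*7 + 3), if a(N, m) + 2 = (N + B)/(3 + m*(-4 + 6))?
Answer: -211818/13 ≈ -16294.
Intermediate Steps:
B = -8 (B = -4 - 4 = -8)
a(N, m) = -2 + (-8 + N)/(3 + 2*m) (a(N, m) = -2 + (N - 8)/(3 + m*(-4 + 6)) = -2 + (-8 + N)/(3 + m*2) = -2 + (-8 + N)/(3 + 2*m))
-129*((-5*a(-4, 5) + 3)*7 + 3) = -129*((-5*(-14 - 4 - 4*5)/(3 + 2*5) + 3)*7 + 3) = -129*((-5*(-14 - 4 - 20)/(3 + 10) + 3)*7 + 3) = -129*((-5*(-38)/13 + 3)*7 + 3) = -129*((-5*(-38/13) + 3)*7 + 3) = -129*((190/13 + 3)*7 + 3) = -129*((229/13)*7 + 3) = -129*(1603/13 + 3) = -129*1642/13 = -211818/13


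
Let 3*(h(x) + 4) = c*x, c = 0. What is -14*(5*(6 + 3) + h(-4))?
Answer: -574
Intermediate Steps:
h(x) = -4 (h(x) = -4 + (0*x)/3 = -4 + (1/3)*0 = -4 + 0 = -4)
-14*(5*(6 + 3) + h(-4)) = -14*(5*(6 + 3) - 4) = -14*(5*9 - 4) = -14*(45 - 4) = -14*41 = -574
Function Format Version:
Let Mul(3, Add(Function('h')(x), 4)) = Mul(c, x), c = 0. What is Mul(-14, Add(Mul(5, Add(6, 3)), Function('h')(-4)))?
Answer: -574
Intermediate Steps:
Function('h')(x) = -4 (Function('h')(x) = Add(-4, Mul(Rational(1, 3), Mul(0, x))) = Add(-4, Mul(Rational(1, 3), 0)) = Add(-4, 0) = -4)
Mul(-14, Add(Mul(5, Add(6, 3)), Function('h')(-4))) = Mul(-14, Add(Mul(5, Add(6, 3)), -4)) = Mul(-14, Add(Mul(5, 9), -4)) = Mul(-14, Add(45, -4)) = Mul(-14, 41) = -574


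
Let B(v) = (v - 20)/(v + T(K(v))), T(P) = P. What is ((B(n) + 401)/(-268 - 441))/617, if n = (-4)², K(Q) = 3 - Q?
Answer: -1199/1312359 ≈ -0.00091362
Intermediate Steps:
n = 16
B(v) = -20/3 + v/3 (B(v) = (v - 20)/(v + (3 - v)) = (-20 + v)/3 = (-20 + v)*(⅓) = -20/3 + v/3)
((B(n) + 401)/(-268 - 441))/617 = (((-20/3 + (⅓)*16) + 401)/(-268 - 441))/617 = (((-20/3 + 16/3) + 401)/(-709))*(1/617) = ((-4/3 + 401)*(-1/709))*(1/617) = ((1199/3)*(-1/709))*(1/617) = -1199/2127*1/617 = -1199/1312359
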